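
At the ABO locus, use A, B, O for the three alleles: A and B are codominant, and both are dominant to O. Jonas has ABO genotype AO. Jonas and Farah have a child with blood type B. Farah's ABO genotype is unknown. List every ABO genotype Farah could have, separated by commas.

For each candidate genotype of Farah, check whether crossing it with AO can produce every observed child phenotype.
  AA → possible child types {A} ✗
  AB → possible child types {A, B, AB} ✓
  AO → possible child types {O, A} ✗
  BB → possible child types {B, AB} ✓
  BO → possible child types {O, A, B, AB} ✓
  OO → possible child types {O, A} ✗

AB, BB, BO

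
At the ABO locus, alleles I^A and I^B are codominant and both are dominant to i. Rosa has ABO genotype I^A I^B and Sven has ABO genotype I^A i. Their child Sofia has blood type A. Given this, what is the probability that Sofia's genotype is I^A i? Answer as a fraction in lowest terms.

1/2

Cross I^A I^B × I^A i → 1/4 I^A I^A, 1/4 I^A I^B, 1/4 I^A i, 1/4 I^B i.
Type-A genotypes among offspring: I^A I^A (1/4), I^A i (1/4); total 1/2.
P(I^A i | type A) = (1/4) / (1/2) = 1/2.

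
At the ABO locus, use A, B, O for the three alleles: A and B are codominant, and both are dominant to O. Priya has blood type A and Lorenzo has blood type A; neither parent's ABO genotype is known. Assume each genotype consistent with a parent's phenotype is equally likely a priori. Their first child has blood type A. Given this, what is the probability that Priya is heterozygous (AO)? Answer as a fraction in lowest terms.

7/15

Possible genotypes: Priya ∈ {AA, AO}; Lorenzo ∈ {AA, AO}.
Weight each parental genotype pair by prior × P(type-A child):
  AA × AA: posterior weight 4/15.
  AA × AO: posterior weight 4/15.
  AO × AA: posterior weight 4/15.
  AO × AO: posterior weight 1/5.
Sum the posterior weight over pairs where Priya is AO: 7/15.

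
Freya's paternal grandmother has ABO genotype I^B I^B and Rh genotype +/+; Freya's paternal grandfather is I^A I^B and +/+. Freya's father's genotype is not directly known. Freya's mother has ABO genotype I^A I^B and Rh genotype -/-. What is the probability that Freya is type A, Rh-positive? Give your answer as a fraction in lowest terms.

1/8

Freya's father's ABO genotype from I^B I^B × I^A I^B: 1/2 I^A I^B, 1/2 I^B I^B.
Crossing each possibility with the mother I^A I^B and summing P(type A): 1/2·1/4 + 1/2·0 = 1/8.
Similarly for Rh via the father's Rh distribution: P(Rh+) = 1.
Independent loci: 1/8 × 1 = 1/8.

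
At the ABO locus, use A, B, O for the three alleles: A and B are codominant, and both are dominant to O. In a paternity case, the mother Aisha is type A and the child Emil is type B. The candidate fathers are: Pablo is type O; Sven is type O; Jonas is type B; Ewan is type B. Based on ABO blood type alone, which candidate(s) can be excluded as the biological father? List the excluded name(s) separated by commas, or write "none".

A candidate is excluded only if no genotype consistent with his phenotype could produce a type B child with a type A mother.
Pablo (type O): no genotype consistent with that phenotype can produce a type-B child with a type-A mother.
Sven (type O): no genotype consistent with that phenotype can produce a type-B child with a type-A mother.

Pablo, Sven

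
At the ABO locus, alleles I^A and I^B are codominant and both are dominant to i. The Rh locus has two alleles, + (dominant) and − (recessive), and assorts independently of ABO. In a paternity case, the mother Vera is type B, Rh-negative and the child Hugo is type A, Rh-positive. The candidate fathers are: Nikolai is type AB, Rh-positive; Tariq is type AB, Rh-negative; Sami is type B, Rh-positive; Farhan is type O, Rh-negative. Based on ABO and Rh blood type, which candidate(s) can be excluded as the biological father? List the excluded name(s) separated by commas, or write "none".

Tariq, Sami, Farhan

A candidate is excluded only if no genotype consistent with his phenotype could produce a type A, Rh-positive child with a type B, Rh-negative mother.
Tariq (type AB, Rh-): no genotype consistent with that phenotype can produce a type-A Rh+ child with a type-B mother.
Sami (type B, Rh+): no genotype consistent with that phenotype can produce a type-A Rh+ child with a type-B mother.
Farhan (type O, Rh-): no genotype consistent with that phenotype can produce a type-A Rh+ child with a type-B mother.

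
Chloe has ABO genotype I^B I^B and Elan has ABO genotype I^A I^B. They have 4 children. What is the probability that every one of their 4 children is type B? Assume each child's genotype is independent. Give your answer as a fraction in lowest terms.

ABO cross I^B I^B × I^A I^B → 1/2 B, 1/2 AB.
So P(type B) = 1/2 per child.
All 4 independent: (1/2)^4 = 1/16.

1/16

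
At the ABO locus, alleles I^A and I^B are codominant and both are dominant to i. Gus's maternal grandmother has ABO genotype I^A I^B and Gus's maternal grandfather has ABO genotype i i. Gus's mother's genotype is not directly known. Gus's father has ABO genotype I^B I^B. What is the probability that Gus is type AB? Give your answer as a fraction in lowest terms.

Gus's mother's ABO genotype from I^A I^B × i i: 1/2 I^A i, 1/2 I^B i.
Crossing each possibility with the father I^B I^B and summing P(type AB): 1/2·1/2 + 1/2·0 = 1/4.

1/4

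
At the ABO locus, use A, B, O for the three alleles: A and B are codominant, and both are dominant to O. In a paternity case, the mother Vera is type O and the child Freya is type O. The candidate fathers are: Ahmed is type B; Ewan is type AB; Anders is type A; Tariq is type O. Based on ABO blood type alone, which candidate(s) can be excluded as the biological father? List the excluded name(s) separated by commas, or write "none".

A candidate is excluded only if no genotype consistent with his phenotype could produce a type O child with a type O mother.
Ewan (type AB): no genotype consistent with that phenotype can produce a type-O child with a type-O mother.

Ewan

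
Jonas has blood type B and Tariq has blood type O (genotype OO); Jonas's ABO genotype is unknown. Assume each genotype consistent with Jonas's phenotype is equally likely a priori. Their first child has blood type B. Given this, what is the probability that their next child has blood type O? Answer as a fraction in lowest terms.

1/6

Possible genotypes: Jonas ∈ {BB, BO}; Tariq ∈ {OO}.
Weight each parental genotype pair by prior × P(type-B child):
  BB × OO: posterior weight 2/3; P(next child type O) = 0.
  BO × OO: posterior weight 1/3; P(next child type O) = 1/2.
Weighted sum = 1/6.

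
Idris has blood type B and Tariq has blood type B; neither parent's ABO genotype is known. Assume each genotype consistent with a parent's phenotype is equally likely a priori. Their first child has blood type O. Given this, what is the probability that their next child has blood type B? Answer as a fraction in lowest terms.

3/4

Possible genotypes: Idris ∈ {I^B I^B, I^B i}; Tariq ∈ {I^B I^B, I^B i}.
Weight each parental genotype pair by prior × P(type-O child):
  I^B i × I^B i: posterior weight 1; P(next child type B) = 3/4.
Weighted sum = 3/4.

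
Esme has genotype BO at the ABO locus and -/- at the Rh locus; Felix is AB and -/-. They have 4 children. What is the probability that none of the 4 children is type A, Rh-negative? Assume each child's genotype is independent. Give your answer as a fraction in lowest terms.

81/256

ABO cross BO × AB → 1/4 A, 1/2 B, 1/4 AB.
Rh cross -/- × -/- → 1 Rh-; so P(type A, Rh-negative) = 1/4 × 1 = 1/4 per child.
P(not type A, Rh-negative) = 3/4 for one child; (3/4)^4 = 81/256.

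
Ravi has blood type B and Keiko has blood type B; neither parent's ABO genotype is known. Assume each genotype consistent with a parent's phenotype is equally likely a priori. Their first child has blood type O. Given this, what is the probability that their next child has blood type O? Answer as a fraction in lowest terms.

1/4

Possible genotypes: Ravi ∈ {I^B I^B, I^B i}; Keiko ∈ {I^B I^B, I^B i}.
Weight each parental genotype pair by prior × P(type-O child):
  I^B i × I^B i: posterior weight 1; P(next child type O) = 1/4.
Weighted sum = 1/4.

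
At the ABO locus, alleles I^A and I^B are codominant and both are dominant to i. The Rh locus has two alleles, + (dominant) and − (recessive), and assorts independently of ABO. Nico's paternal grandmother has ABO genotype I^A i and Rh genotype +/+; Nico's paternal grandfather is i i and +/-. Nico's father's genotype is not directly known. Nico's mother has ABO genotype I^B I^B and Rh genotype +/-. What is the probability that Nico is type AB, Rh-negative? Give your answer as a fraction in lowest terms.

Nico's father's ABO genotype from I^A i × i i: 1/2 I^A i, 1/2 i i.
Crossing each possibility with the mother I^B I^B and summing P(type AB): 1/2·1/2 + 1/2·0 = 1/4.
Similarly for Rh via the father's Rh distribution: P(Rh-) = 1/8.
Independent loci: 1/4 × 1/8 = 1/32.

1/32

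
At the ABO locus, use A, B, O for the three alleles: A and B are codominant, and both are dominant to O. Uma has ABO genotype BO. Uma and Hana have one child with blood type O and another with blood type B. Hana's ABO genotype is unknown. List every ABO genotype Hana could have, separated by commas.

AO, BO, OO

For each candidate genotype of Hana, check whether crossing it with BO can produce every observed child phenotype.
  AA → possible child types {A, AB} ✗
  AB → possible child types {A, B, AB} ✗
  AO → possible child types {O, A, B, AB} ✓
  BB → possible child types {B} ✗
  BO → possible child types {O, B} ✓
  OO → possible child types {O, B} ✓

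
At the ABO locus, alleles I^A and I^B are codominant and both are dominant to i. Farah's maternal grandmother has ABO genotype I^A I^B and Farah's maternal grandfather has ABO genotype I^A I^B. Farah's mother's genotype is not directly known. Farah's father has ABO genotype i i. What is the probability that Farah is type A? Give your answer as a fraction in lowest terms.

Farah's mother's ABO genotype from I^A I^B × I^A I^B: 1/4 I^A I^A, 1/2 I^A I^B, 1/4 I^B I^B.
Crossing each possibility with the father i i and summing P(type A): 1/4·1 + 1/2·1/2 + 1/4·0 = 1/2.

1/2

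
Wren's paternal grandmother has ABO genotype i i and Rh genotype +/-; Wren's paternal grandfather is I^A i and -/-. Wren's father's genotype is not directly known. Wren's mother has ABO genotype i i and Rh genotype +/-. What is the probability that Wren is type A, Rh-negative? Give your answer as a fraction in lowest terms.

3/32

Wren's father's ABO genotype from i i × I^A i: 1/2 I^A i, 1/2 i i.
Crossing each possibility with the mother i i and summing P(type A): 1/2·1/2 + 1/2·0 = 1/4.
Similarly for Rh via the father's Rh distribution: P(Rh-) = 3/8.
Independent loci: 1/4 × 3/8 = 3/32.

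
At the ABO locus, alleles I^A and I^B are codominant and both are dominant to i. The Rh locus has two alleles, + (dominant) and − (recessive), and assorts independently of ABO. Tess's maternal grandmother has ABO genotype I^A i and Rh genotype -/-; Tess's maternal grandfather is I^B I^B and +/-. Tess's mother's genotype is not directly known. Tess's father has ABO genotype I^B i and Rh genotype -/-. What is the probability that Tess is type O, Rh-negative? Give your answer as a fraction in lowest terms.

3/32

Tess's mother's ABO genotype from I^A i × I^B I^B: 1/2 I^A I^B, 1/2 I^B i.
Crossing each possibility with the father I^B i and summing P(type O): 1/2·0 + 1/2·1/4 = 1/8.
Similarly for Rh via the mother's Rh distribution: P(Rh-) = 3/4.
Independent loci: 1/8 × 3/4 = 3/32.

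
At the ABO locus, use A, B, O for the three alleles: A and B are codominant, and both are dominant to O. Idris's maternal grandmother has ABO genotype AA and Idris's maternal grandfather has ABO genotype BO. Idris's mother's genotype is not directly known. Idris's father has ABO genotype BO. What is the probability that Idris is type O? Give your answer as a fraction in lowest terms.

Idris's mother's ABO genotype from AA × BO: 1/2 AB, 1/2 AO.
Crossing each possibility with the father BO and summing P(type O): 1/2·0 + 1/2·1/4 = 1/8.

1/8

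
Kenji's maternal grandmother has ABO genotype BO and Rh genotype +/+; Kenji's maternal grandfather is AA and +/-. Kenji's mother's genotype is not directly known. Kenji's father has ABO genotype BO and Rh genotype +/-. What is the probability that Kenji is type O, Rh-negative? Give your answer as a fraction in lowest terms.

Kenji's mother's ABO genotype from BO × AA: 1/2 AB, 1/2 AO.
Crossing each possibility with the father BO and summing P(type O): 1/2·0 + 1/2·1/4 = 1/8.
Similarly for Rh via the mother's Rh distribution: P(Rh-) = 1/8.
Independent loci: 1/8 × 1/8 = 1/64.

1/64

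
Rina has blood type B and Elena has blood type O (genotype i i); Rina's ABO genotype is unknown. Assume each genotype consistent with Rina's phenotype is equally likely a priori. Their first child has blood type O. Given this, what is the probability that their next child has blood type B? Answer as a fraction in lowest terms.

Possible genotypes: Rina ∈ {I^B I^B, I^B i}; Elena ∈ {i i}.
Weight each parental genotype pair by prior × P(type-O child):
  I^B i × i i: posterior weight 1; P(next child type B) = 1/2.
Weighted sum = 1/2.

1/2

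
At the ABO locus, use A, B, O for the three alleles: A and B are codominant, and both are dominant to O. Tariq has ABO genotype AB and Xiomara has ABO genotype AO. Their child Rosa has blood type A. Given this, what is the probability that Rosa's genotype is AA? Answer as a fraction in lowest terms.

1/2

Cross AB × AO → 1/4 AA, 1/4 AB, 1/4 AO, 1/4 BO.
Type-A genotypes among offspring: AA (1/4), AO (1/4); total 1/2.
P(AA | type A) = (1/4) / (1/2) = 1/2.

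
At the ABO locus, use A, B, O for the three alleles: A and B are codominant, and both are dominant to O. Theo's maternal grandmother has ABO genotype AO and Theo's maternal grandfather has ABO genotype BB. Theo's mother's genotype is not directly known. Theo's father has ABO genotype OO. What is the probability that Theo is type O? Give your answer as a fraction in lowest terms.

Theo's mother's ABO genotype from AO × BB: 1/2 AB, 1/2 BO.
Crossing each possibility with the father OO and summing P(type O): 1/2·0 + 1/2·1/2 = 1/4.

1/4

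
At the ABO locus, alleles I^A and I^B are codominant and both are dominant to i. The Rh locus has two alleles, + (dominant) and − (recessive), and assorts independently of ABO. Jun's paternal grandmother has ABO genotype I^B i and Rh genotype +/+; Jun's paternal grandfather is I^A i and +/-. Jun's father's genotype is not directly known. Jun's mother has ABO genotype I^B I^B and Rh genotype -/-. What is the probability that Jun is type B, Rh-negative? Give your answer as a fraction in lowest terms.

Jun's father's ABO genotype from I^B i × I^A i: 1/4 I^A I^B, 1/4 I^A i, 1/4 I^B i, 1/4 i i.
Crossing each possibility with the mother I^B I^B and summing P(type B): 1/4·1/2 + 1/4·1/2 + 1/4·1 + 1/4·1 = 3/4.
Similarly for Rh via the father's Rh distribution: P(Rh-) = 1/4.
Independent loci: 3/4 × 1/4 = 3/16.

3/16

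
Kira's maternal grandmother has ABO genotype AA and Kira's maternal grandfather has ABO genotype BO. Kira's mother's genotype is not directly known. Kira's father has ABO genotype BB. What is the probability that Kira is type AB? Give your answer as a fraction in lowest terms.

Kira's mother's ABO genotype from AA × BO: 1/2 AB, 1/2 AO.
Crossing each possibility with the father BB and summing P(type AB): 1/2·1/2 + 1/2·1/2 = 1/2.

1/2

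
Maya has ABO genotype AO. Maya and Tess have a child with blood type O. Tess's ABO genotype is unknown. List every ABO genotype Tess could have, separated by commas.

AO, BO, OO

For each candidate genotype of Tess, check whether crossing it with AO can produce every observed child phenotype.
  AA → possible child types {A} ✗
  AB → possible child types {A, B, AB} ✗
  AO → possible child types {O, A} ✓
  BB → possible child types {B, AB} ✗
  BO → possible child types {O, A, B, AB} ✓
  OO → possible child types {O, A} ✓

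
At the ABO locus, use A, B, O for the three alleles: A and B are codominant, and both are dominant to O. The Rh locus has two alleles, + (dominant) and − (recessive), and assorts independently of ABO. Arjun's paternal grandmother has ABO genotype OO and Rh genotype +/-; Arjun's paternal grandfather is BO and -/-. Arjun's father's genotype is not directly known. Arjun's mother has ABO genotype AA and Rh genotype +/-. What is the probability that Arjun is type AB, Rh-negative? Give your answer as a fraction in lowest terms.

Arjun's father's ABO genotype from OO × BO: 1/2 BO, 1/2 OO.
Crossing each possibility with the mother AA and summing P(type AB): 1/2·1/2 + 1/2·0 = 1/4.
Similarly for Rh via the father's Rh distribution: P(Rh-) = 3/8.
Independent loci: 1/4 × 3/8 = 3/32.

3/32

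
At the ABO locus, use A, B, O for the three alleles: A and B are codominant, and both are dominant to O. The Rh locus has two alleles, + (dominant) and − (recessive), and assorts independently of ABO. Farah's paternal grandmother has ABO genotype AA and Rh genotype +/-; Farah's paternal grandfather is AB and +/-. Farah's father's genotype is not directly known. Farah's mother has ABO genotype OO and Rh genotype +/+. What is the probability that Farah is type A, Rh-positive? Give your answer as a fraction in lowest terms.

Farah's father's ABO genotype from AA × AB: 1/2 AA, 1/2 AB.
Crossing each possibility with the mother OO and summing P(type A): 1/2·1 + 1/2·1/2 = 3/4.
Similarly for Rh via the father's Rh distribution: P(Rh+) = 1.
Independent loci: 3/4 × 1 = 3/4.

3/4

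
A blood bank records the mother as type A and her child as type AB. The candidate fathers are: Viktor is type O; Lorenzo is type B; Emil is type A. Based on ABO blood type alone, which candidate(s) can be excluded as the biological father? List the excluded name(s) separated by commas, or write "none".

Viktor, Emil

A candidate is excluded only if no genotype consistent with his phenotype could produce a type AB child with a type A mother.
Viktor (type O): no genotype consistent with that phenotype can produce a type-AB child with a type-A mother.
Emil (type A): no genotype consistent with that phenotype can produce a type-AB child with a type-A mother.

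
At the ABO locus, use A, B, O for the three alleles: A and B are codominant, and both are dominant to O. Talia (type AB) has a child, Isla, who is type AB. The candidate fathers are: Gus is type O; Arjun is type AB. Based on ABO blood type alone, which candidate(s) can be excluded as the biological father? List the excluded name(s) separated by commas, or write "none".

A candidate is excluded only if no genotype consistent with his phenotype could produce a type AB child with a type AB mother.
Gus (type O): no genotype consistent with that phenotype can produce a type-AB child with a type-AB mother.

Gus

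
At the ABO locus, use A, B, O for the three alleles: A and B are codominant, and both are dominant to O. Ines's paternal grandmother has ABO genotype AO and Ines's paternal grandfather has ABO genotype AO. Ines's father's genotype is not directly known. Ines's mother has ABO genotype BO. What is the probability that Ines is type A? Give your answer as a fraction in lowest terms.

Ines's father's ABO genotype from AO × AO: 1/4 AA, 1/2 AO, 1/4 OO.
Crossing each possibility with the mother BO and summing P(type A): 1/4·1/2 + 1/2·1/4 + 1/4·0 = 1/4.

1/4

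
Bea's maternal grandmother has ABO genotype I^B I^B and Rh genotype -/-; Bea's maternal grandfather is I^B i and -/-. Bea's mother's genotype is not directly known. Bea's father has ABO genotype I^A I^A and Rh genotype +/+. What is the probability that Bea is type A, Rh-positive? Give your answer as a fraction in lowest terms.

Bea's mother's ABO genotype from I^B I^B × I^B i: 1/2 I^B I^B, 1/2 I^B i.
Crossing each possibility with the father I^A I^A and summing P(type A): 1/2·0 + 1/2·1/2 = 1/4.
Similarly for Rh via the mother's Rh distribution: P(Rh+) = 1.
Independent loci: 1/4 × 1 = 1/4.

1/4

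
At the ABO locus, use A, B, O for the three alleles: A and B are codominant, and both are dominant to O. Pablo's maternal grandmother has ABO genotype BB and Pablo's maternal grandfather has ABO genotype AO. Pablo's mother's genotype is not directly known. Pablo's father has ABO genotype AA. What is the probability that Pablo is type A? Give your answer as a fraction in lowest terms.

Pablo's mother's ABO genotype from BB × AO: 1/2 AB, 1/2 BO.
Crossing each possibility with the father AA and summing P(type A): 1/2·1/2 + 1/2·1/2 = 1/2.

1/2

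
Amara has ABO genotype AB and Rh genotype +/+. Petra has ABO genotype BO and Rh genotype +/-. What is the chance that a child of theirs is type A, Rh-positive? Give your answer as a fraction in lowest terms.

1/4

ABO cross AB × BO → offspring phenotypes: 1/4 A, 1/2 B, 1/4 AB.
Rh cross +/+ × +/- → 1 Rh+.
Independent loci: P(type A, Rh-positive) = 1/4 × 1 = 1/4.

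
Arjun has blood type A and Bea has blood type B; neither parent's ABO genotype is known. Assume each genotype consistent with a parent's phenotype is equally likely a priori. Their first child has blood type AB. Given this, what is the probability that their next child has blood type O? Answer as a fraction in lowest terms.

Possible genotypes: Arjun ∈ {AA, AO}; Bea ∈ {BB, BO}.
Weight each parental genotype pair by prior × P(type-AB child):
  AA × BB: posterior weight 4/9; P(next child type O) = 0.
  AA × BO: posterior weight 2/9; P(next child type O) = 0.
  AO × BB: posterior weight 2/9; P(next child type O) = 0.
  AO × BO: posterior weight 1/9; P(next child type O) = 1/4.
Weighted sum = 1/36.

1/36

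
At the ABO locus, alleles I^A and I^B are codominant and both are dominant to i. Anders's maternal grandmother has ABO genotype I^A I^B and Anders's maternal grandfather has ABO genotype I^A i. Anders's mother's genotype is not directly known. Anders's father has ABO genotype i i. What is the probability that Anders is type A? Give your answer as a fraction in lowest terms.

1/2

Anders's mother's ABO genotype from I^A I^B × I^A i: 1/4 I^A I^A, 1/4 I^A I^B, 1/4 I^A i, 1/4 I^B i.
Crossing each possibility with the father i i and summing P(type A): 1/4·1 + 1/4·1/2 + 1/4·1/2 + 1/4·0 = 1/2.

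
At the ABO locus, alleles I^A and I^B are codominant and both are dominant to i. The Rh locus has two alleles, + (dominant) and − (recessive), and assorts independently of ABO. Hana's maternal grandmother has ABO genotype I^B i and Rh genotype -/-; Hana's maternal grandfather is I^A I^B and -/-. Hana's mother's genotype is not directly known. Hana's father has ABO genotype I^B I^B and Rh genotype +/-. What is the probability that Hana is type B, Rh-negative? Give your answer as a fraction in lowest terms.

3/8

Hana's mother's ABO genotype from I^B i × I^A I^B: 1/4 I^A I^B, 1/4 I^A i, 1/4 I^B I^B, 1/4 I^B i.
Crossing each possibility with the father I^B I^B and summing P(type B): 1/4·1/2 + 1/4·1/2 + 1/4·1 + 1/4·1 = 3/4.
Similarly for Rh via the mother's Rh distribution: P(Rh-) = 1/2.
Independent loci: 3/4 × 1/2 = 3/8.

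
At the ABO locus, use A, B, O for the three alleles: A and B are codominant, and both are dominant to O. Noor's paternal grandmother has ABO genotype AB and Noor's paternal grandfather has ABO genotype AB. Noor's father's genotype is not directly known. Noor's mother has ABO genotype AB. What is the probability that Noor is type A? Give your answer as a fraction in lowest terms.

Noor's father's ABO genotype from AB × AB: 1/4 AA, 1/2 AB, 1/4 BB.
Crossing each possibility with the mother AB and summing P(type A): 1/4·1/2 + 1/2·1/4 + 1/4·0 = 1/4.

1/4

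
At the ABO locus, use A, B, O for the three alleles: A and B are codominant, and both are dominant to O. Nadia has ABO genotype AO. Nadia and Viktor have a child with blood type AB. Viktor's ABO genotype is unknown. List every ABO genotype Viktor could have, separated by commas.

AB, BB, BO

For each candidate genotype of Viktor, check whether crossing it with AO can produce every observed child phenotype.
  AA → possible child types {A} ✗
  AB → possible child types {A, B, AB} ✓
  AO → possible child types {O, A} ✗
  BB → possible child types {B, AB} ✓
  BO → possible child types {O, A, B, AB} ✓
  OO → possible child types {O, A} ✗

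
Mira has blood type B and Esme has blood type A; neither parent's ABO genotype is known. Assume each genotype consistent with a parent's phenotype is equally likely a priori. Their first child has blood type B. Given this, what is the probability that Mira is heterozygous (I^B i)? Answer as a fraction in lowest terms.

Possible genotypes: Mira ∈ {I^B I^B, I^B i}; Esme ∈ {I^A I^A, I^A i}.
Weight each parental genotype pair by prior × P(type-B child):
  I^B I^B × I^A i: posterior weight 2/3.
  I^B i × I^A i: posterior weight 1/3.
Sum the posterior weight over pairs where Mira is I^B i: 1/3.

1/3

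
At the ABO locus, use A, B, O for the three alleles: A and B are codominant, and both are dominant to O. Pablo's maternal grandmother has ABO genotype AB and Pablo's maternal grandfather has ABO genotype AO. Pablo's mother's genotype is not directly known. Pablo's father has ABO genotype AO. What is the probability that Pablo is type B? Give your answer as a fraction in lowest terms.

1/8

Pablo's mother's ABO genotype from AB × AO: 1/4 AA, 1/4 AB, 1/4 AO, 1/4 BO.
Crossing each possibility with the father AO and summing P(type B): 1/4·0 + 1/4·1/4 + 1/4·0 + 1/4·1/4 = 1/8.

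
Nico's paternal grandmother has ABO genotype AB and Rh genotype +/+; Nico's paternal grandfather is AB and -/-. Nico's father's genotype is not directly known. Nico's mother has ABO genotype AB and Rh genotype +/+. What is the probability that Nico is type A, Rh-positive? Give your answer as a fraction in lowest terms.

1/4

Nico's father's ABO genotype from AB × AB: 1/4 AA, 1/2 AB, 1/4 BB.
Crossing each possibility with the mother AB and summing P(type A): 1/4·1/2 + 1/2·1/4 + 1/4·0 = 1/4.
Similarly for Rh via the father's Rh distribution: P(Rh+) = 1.
Independent loci: 1/4 × 1 = 1/4.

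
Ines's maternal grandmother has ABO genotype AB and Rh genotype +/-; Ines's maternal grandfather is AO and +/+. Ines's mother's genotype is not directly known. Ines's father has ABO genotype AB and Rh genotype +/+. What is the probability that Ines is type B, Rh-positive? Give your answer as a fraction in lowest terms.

1/4

Ines's mother's ABO genotype from AB × AO: 1/4 AA, 1/4 AB, 1/4 AO, 1/4 BO.
Crossing each possibility with the father AB and summing P(type B): 1/4·0 + 1/4·1/4 + 1/4·1/4 + 1/4·1/2 = 1/4.
Similarly for Rh via the mother's Rh distribution: P(Rh+) = 1.
Independent loci: 1/4 × 1 = 1/4.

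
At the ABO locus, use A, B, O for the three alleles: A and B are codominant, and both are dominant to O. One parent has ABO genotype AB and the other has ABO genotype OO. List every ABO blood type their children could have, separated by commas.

A, B

Gametes from AB × OO give offspring ABO genotypes AO, BO, i.e. phenotypes A, B.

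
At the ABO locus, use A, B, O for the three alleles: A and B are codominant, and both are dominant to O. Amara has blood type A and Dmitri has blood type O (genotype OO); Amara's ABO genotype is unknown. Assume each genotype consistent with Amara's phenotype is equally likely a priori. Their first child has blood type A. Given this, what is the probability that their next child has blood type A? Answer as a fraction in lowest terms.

Possible genotypes: Amara ∈ {AA, AO}; Dmitri ∈ {OO}.
Weight each parental genotype pair by prior × P(type-A child):
  AA × OO: posterior weight 2/3; P(next child type A) = 1.
  AO × OO: posterior weight 1/3; P(next child type A) = 1/2.
Weighted sum = 5/6.

5/6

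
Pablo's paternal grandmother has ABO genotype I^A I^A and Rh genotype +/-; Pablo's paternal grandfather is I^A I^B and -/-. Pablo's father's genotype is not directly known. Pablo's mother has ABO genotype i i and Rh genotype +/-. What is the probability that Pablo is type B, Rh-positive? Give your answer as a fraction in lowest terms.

Pablo's father's ABO genotype from I^A I^A × I^A I^B: 1/2 I^A I^A, 1/2 I^A I^B.
Crossing each possibility with the mother i i and summing P(type B): 1/2·0 + 1/2·1/2 = 1/4.
Similarly for Rh via the father's Rh distribution: P(Rh+) = 5/8.
Independent loci: 1/4 × 5/8 = 5/32.

5/32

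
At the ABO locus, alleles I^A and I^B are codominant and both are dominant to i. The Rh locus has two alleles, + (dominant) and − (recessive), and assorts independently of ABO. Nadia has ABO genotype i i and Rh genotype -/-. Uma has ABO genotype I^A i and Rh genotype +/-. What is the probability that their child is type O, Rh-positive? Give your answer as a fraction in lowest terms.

1/4

ABO cross i i × I^A i → offspring phenotypes: 1/2 O, 1/2 A.
Rh cross -/- × +/- → 1/2 Rh+, 1/2 Rh-.
Independent loci: P(type O, Rh-positive) = 1/2 × 1/2 = 1/4.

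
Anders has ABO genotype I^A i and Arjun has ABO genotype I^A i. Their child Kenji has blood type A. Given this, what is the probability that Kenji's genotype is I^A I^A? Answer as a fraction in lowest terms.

Cross I^A i × I^A i → 1/4 I^A I^A, 1/2 I^A i, 1/4 i i.
Type-A genotypes among offspring: I^A I^A (1/4), I^A i (1/2); total 3/4.
P(I^A I^A | type A) = (1/4) / (3/4) = 1/3.

1/3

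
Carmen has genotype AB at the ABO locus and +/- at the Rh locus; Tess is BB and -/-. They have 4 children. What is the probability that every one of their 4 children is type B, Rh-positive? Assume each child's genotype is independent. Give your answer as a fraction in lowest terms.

ABO cross AB × BB → 1/2 B, 1/2 AB.
Rh cross +/- × -/- → 1/2 Rh+, 1/2 Rh-; so P(type B, Rh-positive) = 1/2 × 1/2 = 1/4 per child.
All 4 independent: (1/4)^4 = 1/256.

1/256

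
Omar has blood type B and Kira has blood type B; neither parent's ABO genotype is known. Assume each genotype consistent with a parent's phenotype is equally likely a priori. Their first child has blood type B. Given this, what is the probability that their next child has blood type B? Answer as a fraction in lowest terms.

19/20

Possible genotypes: Omar ∈ {I^B I^B, I^B i}; Kira ∈ {I^B I^B, I^B i}.
Weight each parental genotype pair by prior × P(type-B child):
  I^B I^B × I^B I^B: posterior weight 4/15; P(next child type B) = 1.
  I^B I^B × I^B i: posterior weight 4/15; P(next child type B) = 1.
  I^B i × I^B I^B: posterior weight 4/15; P(next child type B) = 1.
  I^B i × I^B i: posterior weight 1/5; P(next child type B) = 3/4.
Weighted sum = 19/20.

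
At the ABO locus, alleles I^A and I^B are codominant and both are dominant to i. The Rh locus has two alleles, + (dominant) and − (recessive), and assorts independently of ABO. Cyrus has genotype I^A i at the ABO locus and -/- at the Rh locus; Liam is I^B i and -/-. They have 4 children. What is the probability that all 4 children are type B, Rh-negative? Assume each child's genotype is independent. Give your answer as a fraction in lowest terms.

1/256

ABO cross I^A i × I^B i → 1/4 O, 1/4 A, 1/4 B, 1/4 AB.
Rh cross -/- × -/- → 1 Rh-; so P(type B, Rh-negative) = 1/4 × 1 = 1/4 per child.
All 4 independent: (1/4)^4 = 1/256.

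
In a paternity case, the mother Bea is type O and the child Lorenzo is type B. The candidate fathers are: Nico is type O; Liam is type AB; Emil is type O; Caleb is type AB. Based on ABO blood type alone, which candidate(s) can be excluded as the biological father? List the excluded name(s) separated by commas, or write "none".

A candidate is excluded only if no genotype consistent with his phenotype could produce a type B child with a type O mother.
Nico (type O): no genotype consistent with that phenotype can produce a type-B child with a type-O mother.
Emil (type O): no genotype consistent with that phenotype can produce a type-B child with a type-O mother.

Nico, Emil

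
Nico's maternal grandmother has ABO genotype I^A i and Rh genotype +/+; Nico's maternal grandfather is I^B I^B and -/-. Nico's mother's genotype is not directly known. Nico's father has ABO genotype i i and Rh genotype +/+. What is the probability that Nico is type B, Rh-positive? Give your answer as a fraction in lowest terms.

1/2

Nico's mother's ABO genotype from I^A i × I^B I^B: 1/2 I^A I^B, 1/2 I^B i.
Crossing each possibility with the father i i and summing P(type B): 1/2·1/2 + 1/2·1/2 = 1/2.
Similarly for Rh via the mother's Rh distribution: P(Rh+) = 1.
Independent loci: 1/2 × 1 = 1/2.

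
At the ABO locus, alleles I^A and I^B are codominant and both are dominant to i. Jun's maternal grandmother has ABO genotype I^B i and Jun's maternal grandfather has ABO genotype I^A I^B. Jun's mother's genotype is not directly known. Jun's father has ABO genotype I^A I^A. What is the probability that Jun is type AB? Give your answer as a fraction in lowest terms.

1/2

Jun's mother's ABO genotype from I^B i × I^A I^B: 1/4 I^A I^B, 1/4 I^A i, 1/4 I^B I^B, 1/4 I^B i.
Crossing each possibility with the father I^A I^A and summing P(type AB): 1/4·1/2 + 1/4·0 + 1/4·1 + 1/4·1/2 = 1/2.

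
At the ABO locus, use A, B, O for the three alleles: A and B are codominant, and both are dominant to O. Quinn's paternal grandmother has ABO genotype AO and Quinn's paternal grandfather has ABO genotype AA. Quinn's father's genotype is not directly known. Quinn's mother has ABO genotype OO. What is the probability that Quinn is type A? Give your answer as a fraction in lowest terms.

Quinn's father's ABO genotype from AO × AA: 1/2 AA, 1/2 AO.
Crossing each possibility with the mother OO and summing P(type A): 1/2·1 + 1/2·1/2 = 3/4.

3/4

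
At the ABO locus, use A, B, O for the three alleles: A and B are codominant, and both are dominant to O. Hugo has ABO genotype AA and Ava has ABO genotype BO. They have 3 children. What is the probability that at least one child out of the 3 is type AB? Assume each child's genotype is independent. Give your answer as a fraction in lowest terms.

ABO cross AA × BO → 1/2 A, 1/2 AB.
So P(type AB) = 1/2 per child.
P(none) = (1/2)^3 = 1/8; P(at least one) = 1 − 1/8 = 7/8.

7/8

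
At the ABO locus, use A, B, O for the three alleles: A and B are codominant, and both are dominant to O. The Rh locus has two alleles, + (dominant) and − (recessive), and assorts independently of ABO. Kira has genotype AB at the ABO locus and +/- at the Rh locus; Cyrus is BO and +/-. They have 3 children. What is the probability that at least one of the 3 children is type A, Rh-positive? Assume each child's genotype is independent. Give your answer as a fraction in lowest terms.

ABO cross AB × BO → 1/4 A, 1/2 B, 1/4 AB.
Rh cross +/- × +/- → 3/4 Rh+, 1/4 Rh-; so P(type A, Rh-positive) = 1/4 × 3/4 = 3/16 per child.
P(none) = (13/16)^3 = 2197/4096; P(at least one) = 1 − 2197/4096 = 1899/4096.

1899/4096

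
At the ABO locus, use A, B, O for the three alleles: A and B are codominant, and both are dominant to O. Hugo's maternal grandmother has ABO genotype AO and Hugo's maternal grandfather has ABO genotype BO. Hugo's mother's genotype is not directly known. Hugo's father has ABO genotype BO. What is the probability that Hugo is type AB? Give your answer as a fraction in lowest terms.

Hugo's mother's ABO genotype from AO × BO: 1/4 AB, 1/4 AO, 1/4 BO, 1/4 OO.
Crossing each possibility with the father BO and summing P(type AB): 1/4·1/4 + 1/4·1/4 + 1/4·0 + 1/4·0 = 1/8.

1/8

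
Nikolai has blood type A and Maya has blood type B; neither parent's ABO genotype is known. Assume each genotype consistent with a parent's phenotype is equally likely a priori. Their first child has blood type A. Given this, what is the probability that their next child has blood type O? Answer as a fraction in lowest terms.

Possible genotypes: Nikolai ∈ {I^A I^A, I^A i}; Maya ∈ {I^B I^B, I^B i}.
Weight each parental genotype pair by prior × P(type-A child):
  I^A I^A × I^B i: posterior weight 2/3; P(next child type O) = 0.
  I^A i × I^B i: posterior weight 1/3; P(next child type O) = 1/4.
Weighted sum = 1/12.

1/12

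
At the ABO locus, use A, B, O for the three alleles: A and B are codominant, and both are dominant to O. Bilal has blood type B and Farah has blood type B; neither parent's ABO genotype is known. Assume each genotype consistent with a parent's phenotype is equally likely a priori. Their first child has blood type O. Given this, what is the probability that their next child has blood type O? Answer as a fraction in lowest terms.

Possible genotypes: Bilal ∈ {BB, BO}; Farah ∈ {BB, BO}.
Weight each parental genotype pair by prior × P(type-O child):
  BO × BO: posterior weight 1; P(next child type O) = 1/4.
Weighted sum = 1/4.

1/4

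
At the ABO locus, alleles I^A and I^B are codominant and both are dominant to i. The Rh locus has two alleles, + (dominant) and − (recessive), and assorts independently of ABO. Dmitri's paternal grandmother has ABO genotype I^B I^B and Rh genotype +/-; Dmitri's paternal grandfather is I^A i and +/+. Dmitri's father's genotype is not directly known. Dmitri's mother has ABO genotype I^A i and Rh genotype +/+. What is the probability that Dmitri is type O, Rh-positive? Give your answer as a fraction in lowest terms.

Dmitri's father's ABO genotype from I^B I^B × I^A i: 1/2 I^A I^B, 1/2 I^B i.
Crossing each possibility with the mother I^A i and summing P(type O): 1/2·0 + 1/2·1/4 = 1/8.
Similarly for Rh via the father's Rh distribution: P(Rh+) = 1.
Independent loci: 1/8 × 1 = 1/8.

1/8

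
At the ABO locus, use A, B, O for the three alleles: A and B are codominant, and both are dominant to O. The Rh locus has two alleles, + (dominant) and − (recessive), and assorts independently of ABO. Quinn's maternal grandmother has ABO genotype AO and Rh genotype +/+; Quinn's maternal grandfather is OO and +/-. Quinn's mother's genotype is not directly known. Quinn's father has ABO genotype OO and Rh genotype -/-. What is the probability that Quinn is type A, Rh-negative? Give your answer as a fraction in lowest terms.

1/16

Quinn's mother's ABO genotype from AO × OO: 1/2 AO, 1/2 OO.
Crossing each possibility with the father OO and summing P(type A): 1/2·1/2 + 1/2·0 = 1/4.
Similarly for Rh via the mother's Rh distribution: P(Rh-) = 1/4.
Independent loci: 1/4 × 1/4 = 1/16.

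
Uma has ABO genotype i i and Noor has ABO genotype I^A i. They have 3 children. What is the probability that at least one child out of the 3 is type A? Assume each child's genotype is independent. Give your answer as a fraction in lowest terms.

7/8

ABO cross i i × I^A i → 1/2 O, 1/2 A.
So P(type A) = 1/2 per child.
P(none) = (1/2)^3 = 1/8; P(at least one) = 1 − 1/8 = 7/8.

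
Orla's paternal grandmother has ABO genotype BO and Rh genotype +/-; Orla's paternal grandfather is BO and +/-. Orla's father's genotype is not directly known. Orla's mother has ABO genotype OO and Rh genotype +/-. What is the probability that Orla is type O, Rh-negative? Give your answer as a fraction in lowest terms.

Orla's father's ABO genotype from BO × BO: 1/4 BB, 1/2 BO, 1/4 OO.
Crossing each possibility with the mother OO and summing P(type O): 1/4·0 + 1/2·1/2 + 1/4·1 = 1/2.
Similarly for Rh via the father's Rh distribution: P(Rh-) = 1/4.
Independent loci: 1/2 × 1/4 = 1/8.

1/8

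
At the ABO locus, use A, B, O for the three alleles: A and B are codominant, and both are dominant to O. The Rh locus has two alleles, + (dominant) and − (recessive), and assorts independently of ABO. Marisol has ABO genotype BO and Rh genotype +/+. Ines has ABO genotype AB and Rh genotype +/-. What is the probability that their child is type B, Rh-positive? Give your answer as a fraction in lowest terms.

ABO cross BO × AB → offspring phenotypes: 1/4 A, 1/2 B, 1/4 AB.
Rh cross +/+ × +/- → 1 Rh+.
Independent loci: P(type B, Rh-positive) = 1/2 × 1 = 1/2.

1/2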